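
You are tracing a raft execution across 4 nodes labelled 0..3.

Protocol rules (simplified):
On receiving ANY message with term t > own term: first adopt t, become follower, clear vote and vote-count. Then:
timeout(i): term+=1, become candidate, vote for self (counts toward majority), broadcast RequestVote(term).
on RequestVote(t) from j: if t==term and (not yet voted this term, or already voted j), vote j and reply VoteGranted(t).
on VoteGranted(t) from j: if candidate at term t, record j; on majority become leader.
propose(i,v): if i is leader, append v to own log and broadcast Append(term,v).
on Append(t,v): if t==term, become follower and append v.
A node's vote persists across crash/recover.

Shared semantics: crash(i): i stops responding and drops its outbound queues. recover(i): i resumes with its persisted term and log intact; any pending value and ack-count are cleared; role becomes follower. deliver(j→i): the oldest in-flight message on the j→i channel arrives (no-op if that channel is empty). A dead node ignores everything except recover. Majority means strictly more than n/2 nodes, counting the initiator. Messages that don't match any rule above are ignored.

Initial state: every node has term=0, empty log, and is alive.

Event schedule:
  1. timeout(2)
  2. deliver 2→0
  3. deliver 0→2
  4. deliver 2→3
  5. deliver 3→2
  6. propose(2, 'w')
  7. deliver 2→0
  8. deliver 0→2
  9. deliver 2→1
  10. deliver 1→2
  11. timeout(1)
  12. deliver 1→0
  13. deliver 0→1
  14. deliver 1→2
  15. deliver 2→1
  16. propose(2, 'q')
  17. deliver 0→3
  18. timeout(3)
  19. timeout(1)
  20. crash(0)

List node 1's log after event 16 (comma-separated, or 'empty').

after 1 — timeout(2): n2:cand/t1/[-]
after 2 — deliver 2→0: n0:foll/t1/[-]
after 3 — deliver 0→2: ·
after 4 — deliver 2→3: n3:foll/t1/[-]
after 5 — deliver 3→2: n2:lead/t1/[-]
after 6 — propose(2,'w'): n2:lead/t1/[w]
after 7 — deliver 2→0: n0:foll/t1/[w]
after 8 — deliver 0→2: ·
after 9 — deliver 2→1: n1:foll/t1/[-]
after 10 — deliver 1→2: ·
after 11 — timeout(1): n1:cand/t2/[-]
after 12 — deliver 1→0: n0:foll/t2/[w]
after 13 — deliver 0→1: ·
after 14 — deliver 1→2: n2:foll/t2/[w]
after 15 — deliver 2→1: ·
after 16 — propose(2,'q'): ·

empty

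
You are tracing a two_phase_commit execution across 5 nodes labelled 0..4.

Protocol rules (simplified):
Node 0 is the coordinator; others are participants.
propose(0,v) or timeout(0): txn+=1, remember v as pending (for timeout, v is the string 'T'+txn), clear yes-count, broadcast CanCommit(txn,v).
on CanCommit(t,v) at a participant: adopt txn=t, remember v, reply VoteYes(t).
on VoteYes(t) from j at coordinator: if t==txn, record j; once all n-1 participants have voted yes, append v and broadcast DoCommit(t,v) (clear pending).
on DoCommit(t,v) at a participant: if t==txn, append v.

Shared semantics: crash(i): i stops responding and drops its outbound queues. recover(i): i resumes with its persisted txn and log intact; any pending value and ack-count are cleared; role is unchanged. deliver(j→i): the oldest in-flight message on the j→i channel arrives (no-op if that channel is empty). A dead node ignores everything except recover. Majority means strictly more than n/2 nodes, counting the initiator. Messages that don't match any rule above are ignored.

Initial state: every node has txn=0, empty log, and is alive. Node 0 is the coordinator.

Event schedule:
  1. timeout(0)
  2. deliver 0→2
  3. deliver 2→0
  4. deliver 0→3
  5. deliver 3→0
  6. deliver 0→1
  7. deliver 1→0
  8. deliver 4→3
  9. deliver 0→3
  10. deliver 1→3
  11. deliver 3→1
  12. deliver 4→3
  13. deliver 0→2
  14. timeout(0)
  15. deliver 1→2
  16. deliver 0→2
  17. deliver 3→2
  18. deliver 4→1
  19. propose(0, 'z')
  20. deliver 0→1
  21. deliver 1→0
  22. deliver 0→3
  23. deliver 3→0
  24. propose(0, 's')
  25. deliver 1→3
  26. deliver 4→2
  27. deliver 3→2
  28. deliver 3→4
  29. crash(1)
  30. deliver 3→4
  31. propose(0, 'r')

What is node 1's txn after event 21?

2

step 1 timeout(0): 0={coor,t=1,log=-}
step 2 deliver 0→2: 2={part,t=1,log=-}
step 3 deliver 2→0: —
step 4 deliver 0→3: 3={part,t=1,log=-}
step 5 deliver 3→0: —
step 6 deliver 0→1: 1={part,t=1,log=-}
step 7 deliver 1→0: —
step 8 deliver 4→3: —
step 9 deliver 0→3: —
step 10 deliver 1→3: —
step 11 deliver 3→1: —
step 12 deliver 4→3: —
step 13 deliver 0→2: —
step 14 timeout(0): 0={coor,t=2,log=-}
step 15 deliver 1→2: —
step 16 deliver 0→2: 2={part,t=2,log=-}
step 17 deliver 3→2: —
step 18 deliver 4→1: —
step 19 propose(0,'z'): 0={coor,t=3,log=-}
step 20 deliver 0→1: 1={part,t=2,log=-}
step 21 deliver 1→0: —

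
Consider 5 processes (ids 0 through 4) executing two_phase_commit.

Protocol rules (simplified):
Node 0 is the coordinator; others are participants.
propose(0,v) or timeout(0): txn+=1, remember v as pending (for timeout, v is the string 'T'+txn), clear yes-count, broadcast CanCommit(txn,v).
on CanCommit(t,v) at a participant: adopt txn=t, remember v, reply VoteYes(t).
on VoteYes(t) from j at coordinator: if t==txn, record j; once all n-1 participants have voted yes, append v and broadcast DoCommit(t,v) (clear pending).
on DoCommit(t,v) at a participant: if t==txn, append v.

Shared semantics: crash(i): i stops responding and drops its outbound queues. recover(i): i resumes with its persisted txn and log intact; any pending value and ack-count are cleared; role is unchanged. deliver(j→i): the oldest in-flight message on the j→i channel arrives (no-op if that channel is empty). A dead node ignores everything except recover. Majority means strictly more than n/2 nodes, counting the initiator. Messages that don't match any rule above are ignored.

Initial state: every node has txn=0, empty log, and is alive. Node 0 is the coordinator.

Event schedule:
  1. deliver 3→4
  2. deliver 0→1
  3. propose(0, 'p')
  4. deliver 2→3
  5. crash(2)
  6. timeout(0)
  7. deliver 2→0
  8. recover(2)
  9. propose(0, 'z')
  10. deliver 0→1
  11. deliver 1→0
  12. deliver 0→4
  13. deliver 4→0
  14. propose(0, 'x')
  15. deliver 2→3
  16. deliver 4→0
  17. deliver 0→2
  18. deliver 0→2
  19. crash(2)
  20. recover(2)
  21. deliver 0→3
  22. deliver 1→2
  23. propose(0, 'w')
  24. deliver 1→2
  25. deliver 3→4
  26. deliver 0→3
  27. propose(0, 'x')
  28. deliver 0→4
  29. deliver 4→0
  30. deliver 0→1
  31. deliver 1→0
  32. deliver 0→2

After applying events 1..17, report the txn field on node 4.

1

after 1 — deliver 3→4: ·
after 2 — deliver 0→1: ·
after 3 — propose(0,'p'): n0:coor/t1/[-]
after 4 — deliver 2→3: ·
after 5 — crash(2): n2:✗part/t0/[-]
after 6 — timeout(0): n0:coor/t2/[-]
after 7 — deliver 2→0: ·
after 8 — recover(2): n2:part/t0/[-]
after 9 — propose(0,'z'): n0:coor/t3/[-]
after 10 — deliver 0→1: n1:part/t1/[-]
after 11 — deliver 1→0: ·
after 12 — deliver 0→4: n4:part/t1/[-]
after 13 — deliver 4→0: ·
after 14 — propose(0,'x'): n0:coor/t4/[-]
after 15 — deliver 2→3: ·
after 16 — deliver 4→0: ·
after 17 — deliver 0→2: n2:part/t1/[-]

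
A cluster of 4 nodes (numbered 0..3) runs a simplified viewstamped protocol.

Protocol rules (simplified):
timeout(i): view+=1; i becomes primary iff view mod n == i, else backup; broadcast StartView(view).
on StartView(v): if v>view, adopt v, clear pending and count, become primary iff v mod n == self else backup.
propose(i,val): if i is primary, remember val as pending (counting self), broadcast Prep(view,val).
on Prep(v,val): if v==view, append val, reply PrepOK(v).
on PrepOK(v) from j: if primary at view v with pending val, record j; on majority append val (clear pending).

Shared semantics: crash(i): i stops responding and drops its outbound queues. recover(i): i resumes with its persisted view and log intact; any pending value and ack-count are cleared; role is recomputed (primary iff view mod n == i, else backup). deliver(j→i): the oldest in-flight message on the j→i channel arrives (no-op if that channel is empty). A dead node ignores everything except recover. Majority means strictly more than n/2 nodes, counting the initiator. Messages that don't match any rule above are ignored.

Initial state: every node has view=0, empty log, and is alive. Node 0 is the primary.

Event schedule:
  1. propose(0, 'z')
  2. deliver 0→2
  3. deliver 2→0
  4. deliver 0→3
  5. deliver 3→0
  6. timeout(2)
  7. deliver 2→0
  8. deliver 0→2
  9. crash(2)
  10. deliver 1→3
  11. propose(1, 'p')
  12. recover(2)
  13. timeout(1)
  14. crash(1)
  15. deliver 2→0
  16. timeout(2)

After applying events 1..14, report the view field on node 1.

step 1 propose(0,'z'): —
step 2 deliver 0→2: 2={back,v=0,log=z}
step 3 deliver 2→0: —
step 4 deliver 0→3: 3={back,v=0,log=z}
step 5 deliver 3→0: 0={prim,v=0,log=z}
step 6 timeout(2): 2={back,v=1,log=z}
step 7 deliver 2→0: 0={back,v=1,log=z}
step 8 deliver 0→2: —
step 9 crash(2): 2={✗back,v=1,log=z}
step 10 deliver 1→3: —
step 11 propose(1,'p'): —
step 12 recover(2): 2={back,v=1,log=z}
step 13 timeout(1): 1={prim,v=1,log=-}
step 14 crash(1): 1={✗prim,v=1,log=-}

1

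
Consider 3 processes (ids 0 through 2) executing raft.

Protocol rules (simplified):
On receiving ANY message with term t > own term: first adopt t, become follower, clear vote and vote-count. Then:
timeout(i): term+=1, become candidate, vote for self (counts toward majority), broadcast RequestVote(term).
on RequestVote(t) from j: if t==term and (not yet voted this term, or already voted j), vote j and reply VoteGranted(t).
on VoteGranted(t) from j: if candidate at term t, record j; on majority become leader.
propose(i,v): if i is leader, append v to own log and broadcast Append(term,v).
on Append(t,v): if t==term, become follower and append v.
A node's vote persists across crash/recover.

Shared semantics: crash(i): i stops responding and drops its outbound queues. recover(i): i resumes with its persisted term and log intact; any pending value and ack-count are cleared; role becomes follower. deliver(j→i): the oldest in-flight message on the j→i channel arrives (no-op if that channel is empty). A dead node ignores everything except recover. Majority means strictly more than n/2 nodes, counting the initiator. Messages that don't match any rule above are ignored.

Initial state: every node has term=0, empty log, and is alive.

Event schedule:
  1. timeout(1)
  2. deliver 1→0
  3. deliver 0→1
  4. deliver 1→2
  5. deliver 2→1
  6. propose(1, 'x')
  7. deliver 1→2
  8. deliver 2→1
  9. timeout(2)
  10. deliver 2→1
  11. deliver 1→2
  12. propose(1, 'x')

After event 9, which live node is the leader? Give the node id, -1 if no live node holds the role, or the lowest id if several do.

1

after 1 — timeout(1): n1:cand/t1/[-]
after 2 — deliver 1→0: n0:foll/t1/[-]
after 3 — deliver 0→1: n1:lead/t1/[-]
after 4 — deliver 1→2: n2:foll/t1/[-]
after 5 — deliver 2→1: ·
after 6 — propose(1,'x'): n1:lead/t1/[x]
after 7 — deliver 1→2: n2:foll/t1/[x]
after 8 — deliver 2→1: ·
after 9 — timeout(2): n2:cand/t2/[x]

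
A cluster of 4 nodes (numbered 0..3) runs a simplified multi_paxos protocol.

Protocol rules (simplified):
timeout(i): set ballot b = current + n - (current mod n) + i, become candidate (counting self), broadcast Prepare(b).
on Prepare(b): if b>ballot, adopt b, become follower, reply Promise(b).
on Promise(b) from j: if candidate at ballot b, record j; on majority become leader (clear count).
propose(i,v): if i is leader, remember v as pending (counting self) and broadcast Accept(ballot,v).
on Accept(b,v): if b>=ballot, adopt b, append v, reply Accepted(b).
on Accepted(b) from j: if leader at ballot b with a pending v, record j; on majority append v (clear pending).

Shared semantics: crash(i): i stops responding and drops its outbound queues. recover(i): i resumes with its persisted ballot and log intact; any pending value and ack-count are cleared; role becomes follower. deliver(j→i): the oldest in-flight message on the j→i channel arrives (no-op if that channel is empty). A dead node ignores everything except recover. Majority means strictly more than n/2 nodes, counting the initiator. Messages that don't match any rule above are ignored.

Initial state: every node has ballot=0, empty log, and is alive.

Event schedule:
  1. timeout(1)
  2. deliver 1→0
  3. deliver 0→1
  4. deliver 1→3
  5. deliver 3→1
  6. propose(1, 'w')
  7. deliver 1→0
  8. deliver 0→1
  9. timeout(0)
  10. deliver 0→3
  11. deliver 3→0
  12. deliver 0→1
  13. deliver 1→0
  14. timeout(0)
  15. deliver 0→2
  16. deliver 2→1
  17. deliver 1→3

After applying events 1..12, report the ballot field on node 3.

8

1. timeout(1):  <1:cand b5 ->
2. deliver 1→0:  <0:foll b5 ->
3. deliver 0→1:  nop
4. deliver 1→3:  <3:foll b5 ->
5. deliver 3→1:  <1:lead b5 ->
6. propose(1,'w'):  nop
7. deliver 1→0:  <0:foll b5 w>
8. deliver 0→1:  nop
9. timeout(0):  <0:cand b8 w>
10. deliver 0→3:  <3:foll b8 ->
11. deliver 3→0:  nop
12. deliver 0→1:  <1:foll b8 ->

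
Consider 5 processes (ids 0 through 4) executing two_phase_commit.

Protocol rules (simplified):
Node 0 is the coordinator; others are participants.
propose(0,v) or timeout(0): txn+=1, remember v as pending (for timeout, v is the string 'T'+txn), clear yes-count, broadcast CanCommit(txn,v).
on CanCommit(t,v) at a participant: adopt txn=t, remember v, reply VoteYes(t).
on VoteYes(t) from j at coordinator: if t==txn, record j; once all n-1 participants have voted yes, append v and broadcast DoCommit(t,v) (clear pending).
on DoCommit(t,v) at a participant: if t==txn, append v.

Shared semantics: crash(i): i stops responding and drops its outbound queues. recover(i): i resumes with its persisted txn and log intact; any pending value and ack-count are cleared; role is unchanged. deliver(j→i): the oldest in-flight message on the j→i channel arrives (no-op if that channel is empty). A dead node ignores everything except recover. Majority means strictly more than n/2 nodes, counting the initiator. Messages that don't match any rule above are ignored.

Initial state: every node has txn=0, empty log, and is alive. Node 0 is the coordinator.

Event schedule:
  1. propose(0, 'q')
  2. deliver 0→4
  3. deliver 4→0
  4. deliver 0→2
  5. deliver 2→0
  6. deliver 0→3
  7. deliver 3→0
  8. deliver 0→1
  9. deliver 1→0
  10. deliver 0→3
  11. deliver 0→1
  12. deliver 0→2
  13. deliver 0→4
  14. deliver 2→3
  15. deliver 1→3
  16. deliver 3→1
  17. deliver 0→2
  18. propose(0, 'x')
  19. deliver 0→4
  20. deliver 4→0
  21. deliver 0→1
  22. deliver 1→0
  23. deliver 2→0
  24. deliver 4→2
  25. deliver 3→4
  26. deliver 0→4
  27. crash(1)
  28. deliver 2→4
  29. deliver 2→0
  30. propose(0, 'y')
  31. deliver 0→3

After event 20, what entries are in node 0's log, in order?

q

1. propose(0,'q'):  <0:coor t1 ->
2. deliver 0→4:  <4:part t1 ->
3. deliver 4→0:  nop
4. deliver 0→2:  <2:part t1 ->
5. deliver 2→0:  nop
6. deliver 0→3:  <3:part t1 ->
7. deliver 3→0:  nop
8. deliver 0→1:  <1:part t1 ->
9. deliver 1→0:  <0:coor t1 q>
10. deliver 0→3:  <3:part t1 q>
11. deliver 0→1:  <1:part t1 q>
12. deliver 0→2:  <2:part t1 q>
13. deliver 0→4:  <4:part t1 q>
14. deliver 2→3:  nop
15. deliver 1→3:  nop
16. deliver 3→1:  nop
17. deliver 0→2:  nop
18. propose(0,'x'):  <0:coor t2 q>
19. deliver 0→4:  <4:part t2 q>
20. deliver 4→0:  nop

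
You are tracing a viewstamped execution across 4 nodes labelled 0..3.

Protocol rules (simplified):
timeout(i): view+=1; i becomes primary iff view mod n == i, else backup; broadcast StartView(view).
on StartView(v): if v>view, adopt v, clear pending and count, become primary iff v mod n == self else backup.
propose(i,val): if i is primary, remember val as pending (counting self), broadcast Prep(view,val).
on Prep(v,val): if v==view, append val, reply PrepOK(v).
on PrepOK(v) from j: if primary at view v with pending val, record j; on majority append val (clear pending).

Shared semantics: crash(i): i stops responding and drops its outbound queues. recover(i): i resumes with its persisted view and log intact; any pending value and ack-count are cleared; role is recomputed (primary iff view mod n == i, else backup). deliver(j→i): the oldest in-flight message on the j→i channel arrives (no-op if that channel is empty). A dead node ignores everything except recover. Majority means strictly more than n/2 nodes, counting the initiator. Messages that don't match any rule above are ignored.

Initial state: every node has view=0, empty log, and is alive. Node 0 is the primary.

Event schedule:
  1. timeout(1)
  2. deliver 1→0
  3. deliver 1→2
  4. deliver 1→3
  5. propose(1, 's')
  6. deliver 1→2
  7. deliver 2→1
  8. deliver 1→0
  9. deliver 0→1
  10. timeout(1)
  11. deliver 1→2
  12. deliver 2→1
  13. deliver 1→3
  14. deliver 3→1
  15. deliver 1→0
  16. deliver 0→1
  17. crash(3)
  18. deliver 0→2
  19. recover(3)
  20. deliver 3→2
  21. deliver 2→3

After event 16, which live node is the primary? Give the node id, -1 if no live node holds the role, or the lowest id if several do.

2

after 1 — timeout(1): n1:prim/v1/[-]
after 2 — deliver 1→0: n0:back/v1/[-]
after 3 — deliver 1→2: n2:back/v1/[-]
after 4 — deliver 1→3: n3:back/v1/[-]
after 5 — propose(1,'s'): ·
after 6 — deliver 1→2: n2:back/v1/[s]
after 7 — deliver 2→1: ·
after 8 — deliver 1→0: n0:back/v1/[s]
after 9 — deliver 0→1: n1:prim/v1/[s]
after 10 — timeout(1): n1:back/v2/[s]
after 11 — deliver 1→2: n2:prim/v2/[s]
after 12 — deliver 2→1: ·
after 13 — deliver 1→3: n3:back/v1/[s]
after 14 — deliver 3→1: ·
after 15 — deliver 1→0: n0:back/v2/[s]
after 16 — deliver 0→1: ·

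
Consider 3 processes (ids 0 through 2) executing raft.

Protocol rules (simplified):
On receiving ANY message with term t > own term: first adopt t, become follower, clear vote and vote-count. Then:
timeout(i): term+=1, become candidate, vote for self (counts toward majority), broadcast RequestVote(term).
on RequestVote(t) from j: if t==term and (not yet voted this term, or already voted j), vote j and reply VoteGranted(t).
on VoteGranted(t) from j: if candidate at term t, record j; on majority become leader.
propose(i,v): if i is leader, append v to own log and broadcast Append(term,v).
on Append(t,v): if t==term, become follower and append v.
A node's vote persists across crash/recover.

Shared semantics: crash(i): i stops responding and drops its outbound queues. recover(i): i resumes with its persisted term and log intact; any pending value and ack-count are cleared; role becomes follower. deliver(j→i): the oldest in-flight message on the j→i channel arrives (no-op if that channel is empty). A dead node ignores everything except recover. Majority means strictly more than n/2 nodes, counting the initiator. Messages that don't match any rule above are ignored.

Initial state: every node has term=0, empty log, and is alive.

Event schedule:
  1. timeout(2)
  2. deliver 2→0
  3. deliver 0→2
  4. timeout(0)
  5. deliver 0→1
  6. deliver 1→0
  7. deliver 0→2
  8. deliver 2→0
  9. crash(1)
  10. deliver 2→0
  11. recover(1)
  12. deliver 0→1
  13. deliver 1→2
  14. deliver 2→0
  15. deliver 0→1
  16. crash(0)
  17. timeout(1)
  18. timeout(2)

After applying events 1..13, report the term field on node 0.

2

[1] timeout(2) → N2(cand t1 [-])
[2] deliver 2→0 → N0(foll t1 [-])
[3] deliver 0→2 → N2(lead t1 [-])
[4] timeout(0) → N0(cand t2 [-])
[5] deliver 0→1 → N1(foll t2 [-])
[6] deliver 1→0 → N0(lead t2 [-])
[7] deliver 0→2 → N2(foll t2 [-])
[8] deliver 2→0 → ∅
[9] crash(1) → N1(✗foll t2 [-])
[10] deliver 2→0 → ∅
[11] recover(1) → N1(foll t2 [-])
[12] deliver 0→1 → ∅
[13] deliver 1→2 → ∅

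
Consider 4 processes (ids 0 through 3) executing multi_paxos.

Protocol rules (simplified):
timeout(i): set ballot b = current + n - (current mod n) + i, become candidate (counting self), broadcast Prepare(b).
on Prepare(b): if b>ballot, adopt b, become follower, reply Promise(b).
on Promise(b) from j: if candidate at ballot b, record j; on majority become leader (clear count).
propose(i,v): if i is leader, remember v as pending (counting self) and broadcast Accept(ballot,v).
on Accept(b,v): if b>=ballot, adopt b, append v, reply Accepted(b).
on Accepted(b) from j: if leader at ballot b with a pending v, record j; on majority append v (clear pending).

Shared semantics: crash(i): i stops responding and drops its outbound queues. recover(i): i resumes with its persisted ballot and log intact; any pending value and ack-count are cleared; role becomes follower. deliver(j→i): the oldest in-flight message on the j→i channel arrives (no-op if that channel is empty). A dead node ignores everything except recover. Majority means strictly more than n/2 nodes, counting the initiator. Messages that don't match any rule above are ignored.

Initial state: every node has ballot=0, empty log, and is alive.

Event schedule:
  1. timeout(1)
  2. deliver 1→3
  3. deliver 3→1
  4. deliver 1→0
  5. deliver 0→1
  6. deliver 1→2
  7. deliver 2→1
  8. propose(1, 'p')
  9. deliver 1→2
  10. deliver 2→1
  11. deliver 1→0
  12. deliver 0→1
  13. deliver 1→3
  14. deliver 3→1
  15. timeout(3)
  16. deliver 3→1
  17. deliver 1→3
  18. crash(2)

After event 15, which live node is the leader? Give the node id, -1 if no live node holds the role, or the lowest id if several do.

1

step 1 timeout(1): 1={cand,b=5,log=-}
step 2 deliver 1→3: 3={foll,b=5,log=-}
step 3 deliver 3→1: —
step 4 deliver 1→0: 0={foll,b=5,log=-}
step 5 deliver 0→1: 1={lead,b=5,log=-}
step 6 deliver 1→2: 2={foll,b=5,log=-}
step 7 deliver 2→1: —
step 8 propose(1,'p'): —
step 9 deliver 1→2: 2={foll,b=5,log=p}
step 10 deliver 2→1: —
step 11 deliver 1→0: 0={foll,b=5,log=p}
step 12 deliver 0→1: 1={lead,b=5,log=p}
step 13 deliver 1→3: 3={foll,b=5,log=p}
step 14 deliver 3→1: —
step 15 timeout(3): 3={cand,b=11,log=p}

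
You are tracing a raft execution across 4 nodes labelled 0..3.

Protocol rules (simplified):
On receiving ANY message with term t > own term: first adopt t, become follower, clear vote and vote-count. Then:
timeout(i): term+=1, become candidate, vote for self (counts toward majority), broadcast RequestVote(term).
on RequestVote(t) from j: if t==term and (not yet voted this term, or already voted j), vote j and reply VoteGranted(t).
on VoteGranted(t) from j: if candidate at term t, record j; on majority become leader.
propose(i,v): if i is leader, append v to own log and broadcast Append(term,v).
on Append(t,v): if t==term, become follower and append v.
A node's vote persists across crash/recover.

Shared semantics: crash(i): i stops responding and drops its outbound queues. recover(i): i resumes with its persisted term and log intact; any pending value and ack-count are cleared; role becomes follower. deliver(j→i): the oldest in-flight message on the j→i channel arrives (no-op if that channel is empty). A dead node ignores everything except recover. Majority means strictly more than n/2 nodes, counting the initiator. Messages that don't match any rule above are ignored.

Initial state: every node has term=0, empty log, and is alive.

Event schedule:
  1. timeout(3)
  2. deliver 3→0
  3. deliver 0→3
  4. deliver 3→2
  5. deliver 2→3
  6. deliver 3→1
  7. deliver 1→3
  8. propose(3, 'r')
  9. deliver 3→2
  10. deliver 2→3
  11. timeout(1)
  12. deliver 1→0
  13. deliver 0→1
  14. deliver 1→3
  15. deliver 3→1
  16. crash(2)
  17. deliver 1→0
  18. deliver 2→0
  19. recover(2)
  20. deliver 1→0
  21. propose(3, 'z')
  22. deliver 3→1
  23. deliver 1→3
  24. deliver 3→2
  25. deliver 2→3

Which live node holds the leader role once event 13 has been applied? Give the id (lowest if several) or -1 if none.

1. timeout(3):  <3:cand t1 ->
2. deliver 3→0:  <0:foll t1 ->
3. deliver 0→3:  nop
4. deliver 3→2:  <2:foll t1 ->
5. deliver 2→3:  <3:lead t1 ->
6. deliver 3→1:  <1:foll t1 ->
7. deliver 1→3:  nop
8. propose(3,'r'):  <3:lead t1 r>
9. deliver 3→2:  <2:foll t1 r>
10. deliver 2→3:  nop
11. timeout(1):  <1:cand t2 ->
12. deliver 1→0:  <0:foll t2 ->
13. deliver 0→1:  nop

3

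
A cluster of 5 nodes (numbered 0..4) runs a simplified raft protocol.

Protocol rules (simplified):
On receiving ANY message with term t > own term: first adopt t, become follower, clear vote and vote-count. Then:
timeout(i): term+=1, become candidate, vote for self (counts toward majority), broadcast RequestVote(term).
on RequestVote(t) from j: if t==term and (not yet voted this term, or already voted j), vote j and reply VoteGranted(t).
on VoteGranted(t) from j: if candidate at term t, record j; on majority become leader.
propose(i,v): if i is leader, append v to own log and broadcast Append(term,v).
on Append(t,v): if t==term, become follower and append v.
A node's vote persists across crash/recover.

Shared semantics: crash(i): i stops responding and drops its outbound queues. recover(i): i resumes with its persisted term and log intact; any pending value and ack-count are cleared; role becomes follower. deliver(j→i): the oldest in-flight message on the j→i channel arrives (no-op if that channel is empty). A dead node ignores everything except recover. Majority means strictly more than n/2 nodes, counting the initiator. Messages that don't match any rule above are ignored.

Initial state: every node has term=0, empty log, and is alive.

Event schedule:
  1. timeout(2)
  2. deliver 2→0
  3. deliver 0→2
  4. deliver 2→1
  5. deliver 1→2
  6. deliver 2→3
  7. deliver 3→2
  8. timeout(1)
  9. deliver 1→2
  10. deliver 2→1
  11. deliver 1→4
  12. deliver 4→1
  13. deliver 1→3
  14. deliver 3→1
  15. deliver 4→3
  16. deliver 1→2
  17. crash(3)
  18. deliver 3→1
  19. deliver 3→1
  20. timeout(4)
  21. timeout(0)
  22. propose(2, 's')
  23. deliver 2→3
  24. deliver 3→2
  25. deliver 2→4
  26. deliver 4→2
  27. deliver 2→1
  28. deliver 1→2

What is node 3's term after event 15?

2

after 1 — timeout(2): n2:cand/t1/[-]
after 2 — deliver 2→0: n0:foll/t1/[-]
after 3 — deliver 0→2: ·
after 4 — deliver 2→1: n1:foll/t1/[-]
after 5 — deliver 1→2: n2:lead/t1/[-]
after 6 — deliver 2→3: n3:foll/t1/[-]
after 7 — deliver 3→2: ·
after 8 — timeout(1): n1:cand/t2/[-]
after 9 — deliver 1→2: n2:foll/t2/[-]
after 10 — deliver 2→1: ·
after 11 — deliver 1→4: n4:foll/t2/[-]
after 12 — deliver 4→1: n1:lead/t2/[-]
after 13 — deliver 1→3: n3:foll/t2/[-]
after 14 — deliver 3→1: ·
after 15 — deliver 4→3: ·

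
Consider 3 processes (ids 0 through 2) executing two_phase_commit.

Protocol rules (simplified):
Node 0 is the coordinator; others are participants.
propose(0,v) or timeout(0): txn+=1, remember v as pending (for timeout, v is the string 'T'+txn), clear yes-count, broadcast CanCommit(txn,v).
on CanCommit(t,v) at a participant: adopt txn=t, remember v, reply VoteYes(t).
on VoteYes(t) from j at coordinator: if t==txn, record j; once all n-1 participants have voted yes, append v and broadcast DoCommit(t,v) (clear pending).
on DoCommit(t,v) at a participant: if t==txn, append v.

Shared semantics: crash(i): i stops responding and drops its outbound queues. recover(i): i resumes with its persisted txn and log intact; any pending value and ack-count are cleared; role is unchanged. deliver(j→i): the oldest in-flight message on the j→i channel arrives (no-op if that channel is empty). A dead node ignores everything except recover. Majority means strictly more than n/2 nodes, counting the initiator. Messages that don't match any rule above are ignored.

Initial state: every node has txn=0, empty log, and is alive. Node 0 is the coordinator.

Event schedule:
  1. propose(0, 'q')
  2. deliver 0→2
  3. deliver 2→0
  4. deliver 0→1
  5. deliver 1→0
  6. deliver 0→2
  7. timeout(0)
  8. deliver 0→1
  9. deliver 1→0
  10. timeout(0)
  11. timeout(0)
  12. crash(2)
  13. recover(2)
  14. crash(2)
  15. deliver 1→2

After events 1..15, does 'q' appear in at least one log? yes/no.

after 1 — propose(0,'q'): n0:coor/t1/[-]
after 2 — deliver 0→2: n2:part/t1/[-]
after 3 — deliver 2→0: ·
after 4 — deliver 0→1: n1:part/t1/[-]
after 5 — deliver 1→0: n0:coor/t1/[q]
after 6 — deliver 0→2: n2:part/t1/[q]
after 7 — timeout(0): n0:coor/t2/[q]
after 8 — deliver 0→1: n1:part/t1/[q]
after 9 — deliver 1→0: ·
after 10 — timeout(0): n0:coor/t3/[q]
after 11 — timeout(0): n0:coor/t4/[q]
after 12 — crash(2): n2:✗part/t1/[q]
after 13 — recover(2): n2:part/t1/[q]
after 14 — crash(2): n2:✗part/t1/[q]
after 15 — deliver 1→2: ·

yes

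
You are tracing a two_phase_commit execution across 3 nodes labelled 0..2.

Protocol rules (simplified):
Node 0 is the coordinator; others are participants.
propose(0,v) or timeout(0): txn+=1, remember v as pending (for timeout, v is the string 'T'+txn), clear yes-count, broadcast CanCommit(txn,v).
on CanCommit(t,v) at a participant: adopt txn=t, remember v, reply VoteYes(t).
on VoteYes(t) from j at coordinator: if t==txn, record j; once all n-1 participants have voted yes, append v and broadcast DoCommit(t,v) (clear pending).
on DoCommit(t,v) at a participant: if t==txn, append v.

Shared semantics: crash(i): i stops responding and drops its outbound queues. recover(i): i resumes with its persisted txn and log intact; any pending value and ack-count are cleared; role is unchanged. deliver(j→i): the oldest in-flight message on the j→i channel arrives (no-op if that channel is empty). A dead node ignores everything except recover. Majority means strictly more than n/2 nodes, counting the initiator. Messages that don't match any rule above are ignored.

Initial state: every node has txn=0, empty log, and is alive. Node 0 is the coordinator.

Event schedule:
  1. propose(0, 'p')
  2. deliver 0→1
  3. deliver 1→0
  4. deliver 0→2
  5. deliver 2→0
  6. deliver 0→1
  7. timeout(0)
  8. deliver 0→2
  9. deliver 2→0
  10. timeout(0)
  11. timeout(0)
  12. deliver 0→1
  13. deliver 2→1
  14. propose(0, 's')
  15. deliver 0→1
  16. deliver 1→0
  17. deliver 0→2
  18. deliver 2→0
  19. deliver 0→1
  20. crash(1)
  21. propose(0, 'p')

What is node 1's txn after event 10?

1

after 1 — propose(0,'p'): n0:coor/t1/[-]
after 2 — deliver 0→1: n1:part/t1/[-]
after 3 — deliver 1→0: ·
after 4 — deliver 0→2: n2:part/t1/[-]
after 5 — deliver 2→0: n0:coor/t1/[p]
after 6 — deliver 0→1: n1:part/t1/[p]
after 7 — timeout(0): n0:coor/t2/[p]
after 8 — deliver 0→2: n2:part/t1/[p]
after 9 — deliver 2→0: ·
after 10 — timeout(0): n0:coor/t3/[p]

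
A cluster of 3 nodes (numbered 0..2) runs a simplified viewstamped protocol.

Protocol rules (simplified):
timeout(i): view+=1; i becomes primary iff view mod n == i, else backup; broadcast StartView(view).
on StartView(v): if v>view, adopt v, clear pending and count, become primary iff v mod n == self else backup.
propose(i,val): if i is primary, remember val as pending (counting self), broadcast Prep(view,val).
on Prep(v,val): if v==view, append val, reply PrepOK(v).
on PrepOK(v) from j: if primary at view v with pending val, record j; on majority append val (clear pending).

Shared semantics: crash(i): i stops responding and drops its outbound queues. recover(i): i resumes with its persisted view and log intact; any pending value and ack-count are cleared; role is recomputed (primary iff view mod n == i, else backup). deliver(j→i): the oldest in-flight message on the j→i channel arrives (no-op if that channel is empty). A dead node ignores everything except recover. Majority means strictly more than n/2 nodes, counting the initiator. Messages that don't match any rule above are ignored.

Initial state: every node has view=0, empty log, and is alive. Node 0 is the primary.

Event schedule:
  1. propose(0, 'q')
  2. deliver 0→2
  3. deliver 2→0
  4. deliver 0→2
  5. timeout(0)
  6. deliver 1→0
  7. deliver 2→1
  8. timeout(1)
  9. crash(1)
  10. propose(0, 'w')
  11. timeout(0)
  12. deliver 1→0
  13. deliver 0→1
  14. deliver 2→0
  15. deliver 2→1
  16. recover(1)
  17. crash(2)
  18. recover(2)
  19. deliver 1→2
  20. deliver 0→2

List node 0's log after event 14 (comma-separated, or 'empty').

q

[1] propose(0,'q') → ∅
[2] deliver 0→2 → N2(back v0 [q])
[3] deliver 2→0 → N0(prim v0 [q])
[4] deliver 0→2 → ∅
[5] timeout(0) → N0(back v1 [q])
[6] deliver 1→0 → ∅
[7] deliver 2→1 → ∅
[8] timeout(1) → N1(prim v1 [-])
[9] crash(1) → N1(✗prim v1 [-])
[10] propose(0,'w') → ∅
[11] timeout(0) → N0(back v2 [q])
[12] deliver 1→0 → ∅
[13] deliver 0→1 → ∅
[14] deliver 2→0 → ∅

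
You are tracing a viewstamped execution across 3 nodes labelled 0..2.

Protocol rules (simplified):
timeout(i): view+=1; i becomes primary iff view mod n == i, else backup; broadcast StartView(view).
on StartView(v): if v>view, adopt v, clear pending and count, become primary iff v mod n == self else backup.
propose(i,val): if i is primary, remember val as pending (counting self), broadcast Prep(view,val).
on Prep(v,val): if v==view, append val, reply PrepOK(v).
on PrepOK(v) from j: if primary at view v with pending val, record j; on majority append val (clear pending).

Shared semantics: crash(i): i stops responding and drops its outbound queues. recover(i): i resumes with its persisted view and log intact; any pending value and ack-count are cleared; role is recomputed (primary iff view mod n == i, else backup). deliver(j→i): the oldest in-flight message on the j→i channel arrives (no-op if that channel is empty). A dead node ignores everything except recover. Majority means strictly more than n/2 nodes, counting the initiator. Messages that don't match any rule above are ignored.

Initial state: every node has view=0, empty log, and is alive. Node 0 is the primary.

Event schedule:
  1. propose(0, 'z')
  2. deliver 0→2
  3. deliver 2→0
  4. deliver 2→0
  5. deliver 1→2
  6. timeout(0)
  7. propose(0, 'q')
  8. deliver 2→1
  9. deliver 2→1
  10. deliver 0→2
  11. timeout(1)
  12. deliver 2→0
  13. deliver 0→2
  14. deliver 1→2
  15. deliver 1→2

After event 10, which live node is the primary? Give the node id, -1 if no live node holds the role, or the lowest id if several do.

-1

e1 propose(0,'z'): ·
e2 deliver 0→2: 2[back,v=0,z]
e3 deliver 2→0: 0[prim,v=0,z]
e4 deliver 2→0: ·
e5 deliver 1→2: ·
e6 timeout(0): 0[back,v=1,z]
e7 propose(0,'q'): ·
e8 deliver 2→1: ·
e9 deliver 2→1: ·
e10 deliver 0→2: 2[back,v=1,z]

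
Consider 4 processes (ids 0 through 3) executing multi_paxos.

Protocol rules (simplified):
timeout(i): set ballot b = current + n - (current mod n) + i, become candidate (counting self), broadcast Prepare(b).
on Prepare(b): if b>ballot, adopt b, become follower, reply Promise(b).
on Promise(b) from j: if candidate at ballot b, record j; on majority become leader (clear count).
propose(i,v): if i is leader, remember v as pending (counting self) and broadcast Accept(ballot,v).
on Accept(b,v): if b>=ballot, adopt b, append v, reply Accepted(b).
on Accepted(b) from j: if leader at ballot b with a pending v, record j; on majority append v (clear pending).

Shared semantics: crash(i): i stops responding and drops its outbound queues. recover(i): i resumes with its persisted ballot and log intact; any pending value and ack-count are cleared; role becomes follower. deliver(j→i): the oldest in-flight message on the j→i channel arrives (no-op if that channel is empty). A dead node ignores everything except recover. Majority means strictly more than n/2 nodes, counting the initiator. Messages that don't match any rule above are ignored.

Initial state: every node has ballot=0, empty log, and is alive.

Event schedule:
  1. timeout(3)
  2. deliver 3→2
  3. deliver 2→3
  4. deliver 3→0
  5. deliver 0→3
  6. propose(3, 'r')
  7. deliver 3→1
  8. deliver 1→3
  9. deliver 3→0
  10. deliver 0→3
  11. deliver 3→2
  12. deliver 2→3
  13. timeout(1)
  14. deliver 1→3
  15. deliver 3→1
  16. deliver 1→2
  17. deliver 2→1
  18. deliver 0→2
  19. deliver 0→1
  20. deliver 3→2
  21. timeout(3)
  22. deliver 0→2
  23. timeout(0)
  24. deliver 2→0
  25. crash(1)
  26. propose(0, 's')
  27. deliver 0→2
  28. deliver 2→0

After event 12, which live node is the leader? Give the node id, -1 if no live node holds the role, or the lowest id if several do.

3

e1 timeout(3): 3[cand,b=7,-]
e2 deliver 3→2: 2[foll,b=7,-]
e3 deliver 2→3: ·
e4 deliver 3→0: 0[foll,b=7,-]
e5 deliver 0→3: 3[lead,b=7,-]
e6 propose(3,'r'): ·
e7 deliver 3→1: 1[foll,b=7,-]
e8 deliver 1→3: ·
e9 deliver 3→0: 0[foll,b=7,r]
e10 deliver 0→3: ·
e11 deliver 3→2: 2[foll,b=7,r]
e12 deliver 2→3: 3[lead,b=7,r]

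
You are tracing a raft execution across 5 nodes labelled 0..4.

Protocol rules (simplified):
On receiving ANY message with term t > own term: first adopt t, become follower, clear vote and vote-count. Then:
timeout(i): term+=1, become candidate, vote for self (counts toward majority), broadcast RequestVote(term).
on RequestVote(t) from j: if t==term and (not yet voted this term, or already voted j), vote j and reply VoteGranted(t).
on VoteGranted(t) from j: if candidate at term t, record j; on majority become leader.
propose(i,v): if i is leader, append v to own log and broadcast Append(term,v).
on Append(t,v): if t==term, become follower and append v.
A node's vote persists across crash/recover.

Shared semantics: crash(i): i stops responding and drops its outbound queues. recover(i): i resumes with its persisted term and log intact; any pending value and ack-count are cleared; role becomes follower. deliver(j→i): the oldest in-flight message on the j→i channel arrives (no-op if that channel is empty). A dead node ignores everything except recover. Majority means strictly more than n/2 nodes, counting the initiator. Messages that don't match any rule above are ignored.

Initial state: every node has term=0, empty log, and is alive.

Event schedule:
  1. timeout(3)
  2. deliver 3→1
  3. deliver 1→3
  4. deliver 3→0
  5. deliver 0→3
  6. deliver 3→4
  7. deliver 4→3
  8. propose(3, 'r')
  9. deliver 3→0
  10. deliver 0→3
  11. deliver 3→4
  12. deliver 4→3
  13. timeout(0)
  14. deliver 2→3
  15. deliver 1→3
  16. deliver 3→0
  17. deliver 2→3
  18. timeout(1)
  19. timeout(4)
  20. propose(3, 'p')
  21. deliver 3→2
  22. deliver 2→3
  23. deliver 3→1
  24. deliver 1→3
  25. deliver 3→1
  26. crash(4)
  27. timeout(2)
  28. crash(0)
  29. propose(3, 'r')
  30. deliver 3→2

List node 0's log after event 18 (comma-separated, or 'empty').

1. timeout(3):  <3:cand t1 ->
2. deliver 3→1:  <1:foll t1 ->
3. deliver 1→3:  nop
4. deliver 3→0:  <0:foll t1 ->
5. deliver 0→3:  <3:lead t1 ->
6. deliver 3→4:  <4:foll t1 ->
7. deliver 4→3:  nop
8. propose(3,'r'):  <3:lead t1 r>
9. deliver 3→0:  <0:foll t1 r>
10. deliver 0→3:  nop
11. deliver 3→4:  <4:foll t1 r>
12. deliver 4→3:  nop
13. timeout(0):  <0:cand t2 r>
14. deliver 2→3:  nop
15. deliver 1→3:  nop
16. deliver 3→0:  nop
17. deliver 2→3:  nop
18. timeout(1):  <1:cand t2 ->

r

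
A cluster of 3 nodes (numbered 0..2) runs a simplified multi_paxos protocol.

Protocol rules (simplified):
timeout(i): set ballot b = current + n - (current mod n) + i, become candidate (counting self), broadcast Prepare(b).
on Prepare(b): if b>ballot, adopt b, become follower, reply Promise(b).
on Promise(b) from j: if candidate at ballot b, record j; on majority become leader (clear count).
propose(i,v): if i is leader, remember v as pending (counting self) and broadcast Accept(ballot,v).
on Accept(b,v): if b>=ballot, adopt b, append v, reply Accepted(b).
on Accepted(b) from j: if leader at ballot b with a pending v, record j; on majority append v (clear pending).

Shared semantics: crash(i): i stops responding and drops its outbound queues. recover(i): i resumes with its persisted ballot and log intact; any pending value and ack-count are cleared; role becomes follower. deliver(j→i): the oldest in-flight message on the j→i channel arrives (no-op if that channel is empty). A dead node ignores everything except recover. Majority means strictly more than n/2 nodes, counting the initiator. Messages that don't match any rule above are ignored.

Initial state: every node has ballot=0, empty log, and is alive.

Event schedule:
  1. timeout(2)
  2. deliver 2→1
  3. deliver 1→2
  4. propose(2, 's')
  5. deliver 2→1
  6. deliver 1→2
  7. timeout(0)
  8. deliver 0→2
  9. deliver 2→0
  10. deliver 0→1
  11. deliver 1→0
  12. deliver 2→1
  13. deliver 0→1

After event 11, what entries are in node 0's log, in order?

empty

[1] timeout(2) → N2(cand b5 [-])
[2] deliver 2→1 → N1(foll b5 [-])
[3] deliver 1→2 → N2(lead b5 [-])
[4] propose(2,'s') → ∅
[5] deliver 2→1 → N1(foll b5 [s])
[6] deliver 1→2 → N2(lead b5 [s])
[7] timeout(0) → N0(cand b3 [-])
[8] deliver 0→2 → ∅
[9] deliver 2→0 → N0(foll b5 [-])
[10] deliver 0→1 → ∅
[11] deliver 1→0 → ∅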